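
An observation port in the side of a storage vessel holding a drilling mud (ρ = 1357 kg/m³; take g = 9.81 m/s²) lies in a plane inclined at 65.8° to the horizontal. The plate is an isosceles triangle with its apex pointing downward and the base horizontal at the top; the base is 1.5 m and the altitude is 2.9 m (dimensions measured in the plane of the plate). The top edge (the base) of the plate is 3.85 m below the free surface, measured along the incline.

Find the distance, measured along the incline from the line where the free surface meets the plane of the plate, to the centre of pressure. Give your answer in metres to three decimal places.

y_p = 4.914 m

γ = ρg = 1357 × 9.81 / 1000 = 13.31217 kN/m³.
Let θ = 65.8° be the plate's angle to the horizontal; measure y along the incline from where the plane meets the free surface. Vertical depth h = y·sinθ with sinθ = 0.912120.
With the apex down, the centroid sits h/3 = 2.9/3 = 0.966667 m below the base (the top edge), so y_c = 3.85 + 0.966667 = 4.81667 m and h_c = 4.81667 × 0.912120 = 4.39338 m.
A = ½ × 1.5 × 2.9 = 2.175 m².
Resultant F = γ·h_c·A = 13.31217 × 4.39338 × 2.175 = 127.206 kN.
I_c = b·h³/36 = 1.5 × 2.9³/36 = 1.01621 m⁴.
Centre of pressure: y_p = y_c + I_c/(y_c·A) = 4.81667 + 1.01621/(4.81667 × 2.175) = 4.81667 + 0.0970012 = 4.91367 m along the plane.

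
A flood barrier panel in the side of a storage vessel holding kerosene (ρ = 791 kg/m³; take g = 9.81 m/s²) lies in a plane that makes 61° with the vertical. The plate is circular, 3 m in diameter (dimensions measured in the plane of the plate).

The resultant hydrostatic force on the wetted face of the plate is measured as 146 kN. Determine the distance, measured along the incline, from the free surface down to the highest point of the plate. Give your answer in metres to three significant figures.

y_top ≈ 3.99 m

γ = ρg = 791 × 9.81 / 1000 = 7.75971 kN/m³.
A = π(1.5)² = 7.06858 m².
From F = γ·h_c·A, the centroid depth is h_c = 146/(7.75971 × 7.06858) = 2.6618 m.
The plate makes 61° with the vertical, i.e. θ = 90° − 61° = 29° to the horizontal. Measuring y along the incline from the free-surface line, vertical depth h = y·sinθ with sinθ = 0.484810.
Along the incline, y_c = h_c/sinθ = 2.6618/0.484810 = 5.4904 m.
The centroid is at the centre, 1.5 m below the top of the plate, so the highest point sits at y_top = 5.4904 − 1.5 = 3.9904 m along the incline.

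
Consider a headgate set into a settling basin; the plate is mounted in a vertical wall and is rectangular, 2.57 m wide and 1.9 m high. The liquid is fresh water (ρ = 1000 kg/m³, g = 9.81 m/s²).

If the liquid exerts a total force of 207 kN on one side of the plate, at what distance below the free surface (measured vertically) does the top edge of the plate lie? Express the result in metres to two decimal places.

d_top ≈ 3.37 m

γ = ρg = 1000 × 9.81 = 9810 N/m³ = 9.81 kN/m³.
A = 2.57 × 1.9 = 4.883 m².
From F = γ·h_c·A, the centroid depth is h_c = 207/(9.81 × 4.883) = 4.3213 m.
The centroid lies 1.9/2 = 0.95 m below the top edge, so the top edge sits at h_top = 4.3213 − 0.95 = 3.3713 m below the surface.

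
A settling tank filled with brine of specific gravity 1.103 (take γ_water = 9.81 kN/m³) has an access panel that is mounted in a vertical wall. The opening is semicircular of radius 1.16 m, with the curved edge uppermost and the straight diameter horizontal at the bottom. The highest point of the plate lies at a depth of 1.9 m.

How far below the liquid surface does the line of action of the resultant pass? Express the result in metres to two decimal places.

γ = 1.103 × 9.81 = 10.82043 kN/m³.
The centroid lies 4r/(3π) = 0.492319 m above the diameter, so r − 4r/(3π) = 1.16 − 0.492319 = 0.667681 m below the topmost point, so the centroid depth is h_c = 1.9 + 0.667681 = 2.56768 m.
A = πr²/2 = π × 1.16²/2 = 2.11366 m².
Resultant F = γ·h_c·A = 10.82043 × 2.56768 × 2.11366 = 58.7247 kN.
I_c = (π/8 − 8/(9π))·r⁴ = 0.109757 × 1.16⁴ = 0.19873 m⁴.
Centre of pressure: y_p = y_c + I_c/(y_c·A) = 2.56768 + 0.19873/(2.56768 × 2.11366) = 2.56768 + 0.0366174 = 2.6043 m along the plane.

h_p = 2.60 m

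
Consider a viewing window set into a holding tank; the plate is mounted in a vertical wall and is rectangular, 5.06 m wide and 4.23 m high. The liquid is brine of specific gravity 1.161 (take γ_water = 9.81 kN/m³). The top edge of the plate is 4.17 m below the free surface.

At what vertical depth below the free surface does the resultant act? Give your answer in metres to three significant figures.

h_p = 6.52 m

γ = 1.161 × 9.81 = 11.38941 kN/m³.
The centroid lies 4.23/2 = 2.115 m below the top edge, so the centroid depth is h_c = 4.17 + 2.115 = 6.285 m.
A = 5.06 × 4.23 = 21.4038 m².
Resultant F = γ·h_c·A = 11.38941 × 6.285 × 21.4038 = 1532.14 kN.
I_c = b·h³/12 = 5.06 × 4.23³/12 = 31.9147 m⁴.
Centre of pressure: y_p = y_c + I_c/(y_c·A) = 6.285 + 31.9147/(6.285 × 21.4038) = 6.285 + 0.237244 = 6.52224 m along the plane.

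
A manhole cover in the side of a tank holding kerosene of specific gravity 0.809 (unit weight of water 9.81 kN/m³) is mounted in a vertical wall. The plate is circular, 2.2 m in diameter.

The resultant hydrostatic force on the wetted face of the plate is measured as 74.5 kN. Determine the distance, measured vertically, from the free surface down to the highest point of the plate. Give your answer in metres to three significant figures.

γ = 0.809 × 9.81 = 7.93629 kN/m³.
A = π(1.1)² = 3.80133 m².
From F = γ·h_c·A, the centroid depth is h_c = 74.5/(7.93629 × 3.80133) = 2.46947 m.
The centroid is at the centre, 1.1 m below the top of the plate, so the highest point sits at h_top = 2.46947 − 1.1 = 1.36947 m below the surface.

d_top ≈ 1.37 m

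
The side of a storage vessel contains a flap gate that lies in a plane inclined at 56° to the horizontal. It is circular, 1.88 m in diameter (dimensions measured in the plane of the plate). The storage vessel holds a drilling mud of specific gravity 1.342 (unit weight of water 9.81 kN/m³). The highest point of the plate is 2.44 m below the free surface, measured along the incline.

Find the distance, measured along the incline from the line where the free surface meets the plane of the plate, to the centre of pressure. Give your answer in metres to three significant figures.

γ = 1.342 × 9.81 = 13.16502 kN/m³.
Let θ = 56° be the plate's angle to the horizontal; measure y along the incline from where the plane meets the free surface. Vertical depth h = y·sinθ with sinθ = 0.829038.
The centroid is at the centre, 0.94 m below the top of the plate, so y_c = 2.44 + 0.94 = 3.38 m and h_c = 3.38 × 0.829038 = 2.80215 m.
A = π(0.94)² = 2.77591 m².
Resultant F = γ·h_c·A = 13.16502 × 2.80215 × 2.77591 = 102.404 kN.
I_c = πr⁴/4 = π × 0.94⁴/4 = 0.613199 m⁴.
Centre of pressure: y_p = y_c + I_c/(y_c·A) = 3.38 + 0.613199/(3.38 × 2.77591) = 3.38 + 0.0653551 = 3.44536 m along the plane.

y_p = 3.45 m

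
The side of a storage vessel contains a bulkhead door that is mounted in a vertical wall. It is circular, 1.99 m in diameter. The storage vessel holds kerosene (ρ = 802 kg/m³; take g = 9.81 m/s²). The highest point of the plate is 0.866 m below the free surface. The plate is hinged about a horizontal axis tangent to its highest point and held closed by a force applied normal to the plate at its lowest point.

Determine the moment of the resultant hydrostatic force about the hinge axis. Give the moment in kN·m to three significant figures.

γ = ρg = 802 × 9.81 / 1000 = 7.86762 kN/m³.
The centroid is at the centre, 0.995 m below the top of the plate, so the centroid depth is h_c = 0.866 + 0.995 = 1.861 m.
A = π(0.995)² = 3.11026 m².
Resultant F = γ·h_c·A = 7.86762 × 1.861 × 3.11026 = 45.5393 kN.
I_c = πr⁴/4 = π × 0.995⁴/4 = 0.769808 m⁴.
Centre of pressure: y_p = y_c + I_c/(y_c·A) = 1.861 + 0.769808/(1.861 × 3.11026) = 1.861 + 0.132996 = 1.994 m along the plane.
The resultant acts 0.995 + 0.132996 = 1.128 m (along the plate) below the hinge at the top edge, so the moment about the hinge is M = F × 1.128 = 45.5393 × 1.128 = 51.3683 kN·m.

M ≈ 51.4 kN·m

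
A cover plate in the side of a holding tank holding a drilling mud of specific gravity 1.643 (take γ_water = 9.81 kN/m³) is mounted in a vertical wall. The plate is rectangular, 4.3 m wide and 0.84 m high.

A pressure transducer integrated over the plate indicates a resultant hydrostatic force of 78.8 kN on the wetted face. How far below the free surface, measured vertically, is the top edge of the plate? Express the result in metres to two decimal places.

γ = 1.643 × 9.81 = 16.11783 kN/m³.
A = 4.3 × 0.84 = 3.612 m².
From F = γ·h_c·A, the centroid depth is h_c = 78.8/(16.11783 × 3.612) = 1.35354 m.
The centroid lies 0.84/2 = 0.42 m below the top edge, so the top edge sits at h_top = 1.35354 − 0.42 = 0.93354 m below the surface.

d_top ≈ 0.93 m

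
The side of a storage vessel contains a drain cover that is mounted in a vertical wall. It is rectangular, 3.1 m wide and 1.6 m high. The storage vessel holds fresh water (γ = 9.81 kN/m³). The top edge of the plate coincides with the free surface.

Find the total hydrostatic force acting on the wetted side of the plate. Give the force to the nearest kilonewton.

γ = 9.81 kN/m³.
The centroid lies 1.6/2 = 0.8 m below the top edge, so the centroid depth is h_c = 0.8 m.
A = 3.1 × 1.6 = 4.96 m².
Resultant F = γ·h_c·A = 9.81 × 0.8 × 4.96 = 38.9261 kN.

F ≈ 39 kN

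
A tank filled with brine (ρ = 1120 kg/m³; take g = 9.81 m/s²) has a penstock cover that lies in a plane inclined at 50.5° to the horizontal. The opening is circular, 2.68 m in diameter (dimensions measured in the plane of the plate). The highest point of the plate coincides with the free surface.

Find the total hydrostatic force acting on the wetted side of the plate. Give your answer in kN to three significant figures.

γ = ρg = 1120 × 9.81 / 1000 = 10.9872 kN/m³.
Let θ = 50.5° be the plate's angle to the horizontal; measure y along the incline from where the plane meets the free surface. Vertical depth h = y·sinθ with sinθ = 0.771625.
The centroid is at the centre, 1.34 m below the top of the plate, so y_c = 1.34 m and h_c = 1.34 × 0.771625 = 1.03398 m.
A = π(1.34)² = 5.64104 m².
Resultant F = γ·h_c·A = 10.9872 × 1.03398 × 5.64104 = 64.0853 kN.

F ≈ 64.1 kN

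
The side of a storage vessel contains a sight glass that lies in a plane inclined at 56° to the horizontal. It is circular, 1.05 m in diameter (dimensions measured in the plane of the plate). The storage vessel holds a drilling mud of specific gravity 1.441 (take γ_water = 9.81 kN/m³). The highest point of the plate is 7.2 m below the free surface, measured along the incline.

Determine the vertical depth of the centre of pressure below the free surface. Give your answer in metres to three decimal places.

γ = 1.441 × 9.81 = 14.13621 kN/m³.
Let θ = 56° be the plate's angle to the horizontal; measure y along the incline from where the plane meets the free surface. Vertical depth h = y·sinθ with sinθ = 0.829038.
The centroid is at the centre, 0.525 m below the top of the plate, so y_c = 7.2 + 0.525 = 7.725 m and h_c = 7.725 × 0.829038 = 6.40432 m.
A = π(0.525)² = 0.865901 m².
Resultant F = γ·h_c·A = 14.13621 × 6.40432 × 0.865901 = 78.3925 kN.
I_c = πr⁴/4 = π × 0.525⁴/4 = 0.059666 m⁴.
Centre of pressure: y_p = y_c + I_c/(y_c·A) = 7.725 + 0.059666/(7.725 × 0.865901) = 7.725 + 0.0089199 = 7.73392 m along the plane.
Vertically, h_p = y_p·sinθ = 7.73392 × 0.829038 = 6.41171 m.

h_p = 6.412 m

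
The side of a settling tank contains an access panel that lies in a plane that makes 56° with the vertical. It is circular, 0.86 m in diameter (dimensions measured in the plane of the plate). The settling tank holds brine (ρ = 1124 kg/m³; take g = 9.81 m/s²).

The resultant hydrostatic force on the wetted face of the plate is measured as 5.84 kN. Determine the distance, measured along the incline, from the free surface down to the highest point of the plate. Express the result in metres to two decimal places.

γ = ρg = 1124 × 9.81 / 1000 = 11.02644 kN/m³.
A = π(0.43)² = 0.58088 m².
From F = γ·h_c·A, the centroid depth is h_c = 5.84/(11.02644 × 0.58088) = 0.911782 m.
The plate makes 56° with the vertical, i.e. θ = 90° − 56° = 34° to the horizontal. Measuring y along the incline from the free-surface line, vertical depth h = y·sinθ with sinθ = 0.559193.
Along the incline, y_c = h_c/sinθ = 0.911782/0.559193 = 1.63053 m.
The centroid is at the centre, 0.43 m below the top of the plate, so the highest point sits at y_top = 1.63053 − 0.43 = 1.20053 m along the incline.

y_top ≈ 1.20 m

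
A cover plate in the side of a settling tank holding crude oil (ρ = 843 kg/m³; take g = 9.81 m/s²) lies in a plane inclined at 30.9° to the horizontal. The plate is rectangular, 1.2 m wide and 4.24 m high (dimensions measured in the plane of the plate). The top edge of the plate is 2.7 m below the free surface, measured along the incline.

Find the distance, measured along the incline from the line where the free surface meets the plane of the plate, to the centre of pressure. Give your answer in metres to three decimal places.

y_p = 5.131 m

γ = ρg = 843 × 9.81 / 1000 = 8.26983 kN/m³.
Let θ = 30.9° be the plate's angle to the horizontal; measure y along the incline from where the plane meets the free surface. Vertical depth h = y·sinθ with sinθ = 0.513541.
The centroid lies 4.24/2 = 2.12 m below the top edge, so y_c = 2.7 + 2.12 = 4.82 m and h_c = 4.82 × 0.513541 = 2.47527 m.
A = 1.2 × 4.24 = 5.088 m².
Resultant F = γ·h_c·A = 8.26983 × 2.47527 × 5.088 = 104.152 kN.
I_c = b·h³/12 = 1.2 × 4.24³/12 = 7.6225 m⁴.
Centre of pressure: y_p = y_c + I_c/(y_c·A) = 4.82 + 7.6225/(4.82 × 5.088) = 4.82 + 0.310816 = 5.13082 m along the plane.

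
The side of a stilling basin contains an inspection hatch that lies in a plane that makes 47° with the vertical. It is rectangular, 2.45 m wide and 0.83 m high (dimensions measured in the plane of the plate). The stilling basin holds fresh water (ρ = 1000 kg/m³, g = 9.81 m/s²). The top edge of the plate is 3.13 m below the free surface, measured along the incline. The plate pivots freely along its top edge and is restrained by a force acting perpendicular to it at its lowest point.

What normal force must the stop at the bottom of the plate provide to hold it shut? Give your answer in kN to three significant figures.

γ = ρg = 1000 × 9.81 = 9810 N/m³ = 9.81 kN/m³.
The plate makes 47° with the vertical, i.e. θ = 90° − 47° = 43° to the horizontal. Measuring y along the incline from the free-surface line, vertical depth h = y·sinθ with sinθ = 0.681998.
The centroid lies 0.83/2 = 0.415 m below the top edge, so y_c = 3.13 + 0.415 = 3.545 m and h_c = 3.545 × 0.681998 = 2.41768 m.
A = 2.45 × 0.83 = 2.0335 m².
Resultant F = γ·h_c·A = 9.81 × 2.41768 × 2.0335 = 48.2294 kN.
I_c = b·h³/12 = 2.45 × 0.83³/12 = 0.11674 m⁴.
Centre of pressure: y_p = y_c + I_c/(y_c·A) = 3.545 + 0.11674/(3.545 × 2.0335) = 3.545 + 0.0161942 = 3.56119 m along the plane.
The resultant acts 0.415 + 0.0161942 = 0.431194 m (along the plate) below the hinge at the top edge, so the moment about the hinge is M = F × 0.431194 = 48.2294 × 0.431194 = 20.7962 kN·m.
A normal force at the bottom, 0.83 m from the hinge, must supply this moment: P = 20.7962/0.83 = 25.0557 kN.

P ≈ 25.1 kN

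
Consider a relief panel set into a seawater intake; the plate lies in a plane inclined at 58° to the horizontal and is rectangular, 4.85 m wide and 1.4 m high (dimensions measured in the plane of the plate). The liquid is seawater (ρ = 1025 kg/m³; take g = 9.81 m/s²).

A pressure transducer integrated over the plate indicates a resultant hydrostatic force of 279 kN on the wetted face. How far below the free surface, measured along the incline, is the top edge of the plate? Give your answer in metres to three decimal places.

y_top ≈ 4.119 m

γ = ρg = 1025 × 9.81 / 1000 = 10.05525 kN/m³.
A = 4.85 × 1.4 = 6.79 m².
From F = γ·h_c·A, the centroid depth is h_c = 279/(10.05525 × 6.79) = 4.08641 m.
Let θ = 58° be the plate's angle to the horizontal; measure y along the incline from where the plane meets the free surface. Vertical depth h = y·sinθ with sinθ = 0.848048.
Along the incline, y_c = h_c/sinθ = 4.08641/0.848048 = 4.81861 m.
The centroid lies 1.4/2 = 0.7 m below the top edge, so the top edge sits at y_top = 4.81861 − 0.7 = 4.11861 m along the incline.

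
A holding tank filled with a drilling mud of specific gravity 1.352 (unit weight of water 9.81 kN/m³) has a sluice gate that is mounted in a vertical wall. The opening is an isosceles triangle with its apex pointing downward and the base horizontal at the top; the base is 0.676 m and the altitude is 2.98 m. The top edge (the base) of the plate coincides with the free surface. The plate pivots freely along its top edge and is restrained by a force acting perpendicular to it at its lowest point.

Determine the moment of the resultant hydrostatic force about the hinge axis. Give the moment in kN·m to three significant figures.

M ≈ 19.8 kN·m

γ = 1.352 × 9.81 = 13.26312 kN/m³.
With the apex down, the centroid sits h/3 = 2.98/3 = 0.993333 m below the base (the top edge), so the centroid depth is h_c = 0.993333 m.
A = ½ × 0.676 × 2.98 = 1.00724 m².
Resultant F = γ·h_c·A = 13.26312 × 0.993333 × 1.00724 = 13.2701 kN.
I_c = b·h³/36 = 0.676 × 2.98³/36 = 0.496927 m⁴.
Centre of pressure: y_p = y_c + I_c/(y_c·A) = 0.993333 + 0.496927/(0.993333 × 1.00724) = 0.993333 + 0.496666 = 1.49 m along the plane.
The resultant acts 0.993333 + 0.496666 = 1.49 m (along the plate) below the hinge at the top edge, so the moment about the hinge is M = F × 1.49 = 13.2701 × 1.49 = 19.7724 kN·m.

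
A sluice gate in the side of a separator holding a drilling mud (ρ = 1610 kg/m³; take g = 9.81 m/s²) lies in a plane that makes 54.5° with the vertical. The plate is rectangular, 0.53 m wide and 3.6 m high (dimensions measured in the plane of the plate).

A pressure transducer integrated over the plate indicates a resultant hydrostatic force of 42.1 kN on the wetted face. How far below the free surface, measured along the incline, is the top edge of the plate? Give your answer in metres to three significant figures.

y_top ≈ 0.606 m

γ = ρg = 1610 × 9.81 / 1000 = 15.7941 kN/m³.
A = 0.53 × 3.6 = 1.908 m².
From F = γ·h_c·A, the centroid depth is h_c = 42.1/(15.7941 × 1.908) = 1.39704 m.
The plate makes 54.5° with the vertical, i.e. θ = 90° − 54.5° = 35.5° to the horizontal. Measuring y along the incline from the free-surface line, vertical depth h = y·sinθ with sinθ = 0.580703.
Along the incline, y_c = h_c/sinθ = 1.39704/0.580703 = 2.40577 m.
The centroid lies 3.6/2 = 1.8 m below the top edge, so the top edge sits at y_top = 2.40577 − 1.8 = 0.60577 m along the incline.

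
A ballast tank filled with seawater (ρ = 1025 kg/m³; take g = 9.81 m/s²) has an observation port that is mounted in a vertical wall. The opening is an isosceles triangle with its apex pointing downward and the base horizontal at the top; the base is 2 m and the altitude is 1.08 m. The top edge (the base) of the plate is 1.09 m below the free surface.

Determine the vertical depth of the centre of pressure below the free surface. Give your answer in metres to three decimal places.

h_p = 1.495 m

γ = ρg = 1025 × 9.81 / 1000 = 10.05525 kN/m³.
With the apex down, the centroid sits h/3 = 1.08/3 = 0.36 m below the base (the top edge), so the centroid depth is h_c = 1.09 + 0.36 = 1.45 m.
A = ½ × 2 × 1.08 = 1.08 m².
Resultant F = γ·h_c·A = 10.05525 × 1.45 × 1.08 = 15.7465 kN.
I_c = b·h³/36 = 2 × 1.08³/36 = 0.069984 m⁴.
Centre of pressure: y_p = y_c + I_c/(y_c·A) = 1.45 + 0.069984/(1.45 × 1.08) = 1.45 + 0.0446897 = 1.49469 m along the plane.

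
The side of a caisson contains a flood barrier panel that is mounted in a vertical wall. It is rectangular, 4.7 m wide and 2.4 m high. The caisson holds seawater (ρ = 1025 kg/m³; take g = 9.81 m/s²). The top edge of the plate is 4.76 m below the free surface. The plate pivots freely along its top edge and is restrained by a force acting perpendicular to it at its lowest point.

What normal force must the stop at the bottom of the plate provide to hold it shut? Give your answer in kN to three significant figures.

P ≈ 361 kN

γ = ρg = 1025 × 9.81 / 1000 = 10.05525 kN/m³.
The centroid lies 2.4/2 = 1.2 m below the top edge, so the centroid depth is h_c = 4.76 + 1.2 = 5.96 m.
A = 4.7 × 2.4 = 11.28 m².
Resultant F = γ·h_c·A = 10.05525 × 5.96 × 11.28 = 676.002 kN.
I_c = b·h³/12 = 4.7 × 2.4³/12 = 5.4144 m⁴.
Centre of pressure: y_p = y_c + I_c/(y_c·A) = 5.96 + 5.4144/(5.96 × 11.28) = 5.96 + 0.0805369 = 6.04054 m along the plane.
The resultant acts 1.2 + 0.0805369 = 1.28054 m (along the plate) below the hinge at the top edge, so the moment about the hinge is M = F × 1.28054 = 676.002 × 1.28054 = 865.648 kN·m.
A normal force at the bottom, 2.4 m from the hinge, must supply this moment: P = 865.648/2.4 = 360.687 kN.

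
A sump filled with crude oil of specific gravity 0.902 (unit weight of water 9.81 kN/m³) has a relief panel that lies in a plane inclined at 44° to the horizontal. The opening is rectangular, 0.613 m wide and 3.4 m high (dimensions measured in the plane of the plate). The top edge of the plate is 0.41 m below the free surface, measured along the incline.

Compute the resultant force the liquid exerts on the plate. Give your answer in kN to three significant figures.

γ = 0.902 × 9.81 = 8.84862 kN/m³.
Let θ = 44° be the plate's angle to the horizontal; measure y along the incline from where the plane meets the free surface. Vertical depth h = y·sinθ with sinθ = 0.694658.
The centroid lies 3.4/2 = 1.7 m below the top edge, so y_c = 0.41 + 1.7 = 2.11 m and h_c = 2.11 × 0.694658 = 1.46573 m.
A = 0.613 × 3.4 = 2.0842 m².
Resultant F = γ·h_c·A = 8.84862 × 1.46573 × 2.0842 = 27.0314 kN.

F ≈ 27.0 kN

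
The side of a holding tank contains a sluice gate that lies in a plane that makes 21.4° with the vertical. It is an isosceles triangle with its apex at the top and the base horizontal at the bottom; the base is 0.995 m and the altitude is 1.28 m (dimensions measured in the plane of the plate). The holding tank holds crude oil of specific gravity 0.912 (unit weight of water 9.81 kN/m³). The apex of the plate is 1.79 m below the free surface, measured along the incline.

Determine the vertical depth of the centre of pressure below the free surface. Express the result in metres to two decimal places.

h_p = 2.49 m

γ = 0.912 × 9.81 = 8.94672 kN/m³.
The plate makes 21.4° with the vertical, i.e. θ = 90° − 21.4° = 68.6° to the horizontal. Measuring y along the incline from the free-surface line, vertical depth h = y·sinθ with sinθ = 0.931056.
With the apex up, the centroid sits 2h/3 = 2 × 1.28/3 = 0.853333 m below the apex, so y_c = 1.79 + 0.853333 = 2.64333 m and h_c = 2.64333 × 0.931056 = 2.46109 m.
A = ½ × 0.995 × 1.28 = 0.6368 m².
Resultant F = γ·h_c·A = 8.94672 × 2.46109 × 0.6368 = 14.0215 kN.
I_c = b·h³/36 = 0.995 × 1.28³/36 = 0.057963 m⁴.
Centre of pressure: y_p = y_c + I_c/(y_c·A) = 2.64333 + 0.057963/(2.64333 × 0.6368) = 2.64333 + 0.0344347 = 2.67776 m along the plane.
Vertically, h_p = y_p·sinθ = 2.67776 × 0.931056 = 2.49314 m.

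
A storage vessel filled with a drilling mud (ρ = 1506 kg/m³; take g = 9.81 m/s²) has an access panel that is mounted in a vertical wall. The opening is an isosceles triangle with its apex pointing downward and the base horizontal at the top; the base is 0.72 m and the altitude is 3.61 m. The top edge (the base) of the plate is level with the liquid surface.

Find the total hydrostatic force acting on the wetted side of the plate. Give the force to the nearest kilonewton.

γ = ρg = 1506 × 9.81 / 1000 = 14.77386 kN/m³.
With the apex down, the centroid sits h/3 = 3.61/3 = 1.20333 m below the base (the top edge), so the centroid depth is h_c = 1.20333 m.
A = ½ × 0.72 × 3.61 = 1.2996 m².
Resultant F = γ·h_c·A = 14.77386 × 1.20333 × 1.2996 = 23.1041 kN.

F ≈ 23 kN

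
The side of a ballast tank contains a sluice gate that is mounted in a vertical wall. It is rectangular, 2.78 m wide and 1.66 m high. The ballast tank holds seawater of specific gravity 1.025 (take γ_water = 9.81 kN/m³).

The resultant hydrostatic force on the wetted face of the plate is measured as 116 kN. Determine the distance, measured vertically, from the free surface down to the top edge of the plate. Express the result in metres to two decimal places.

d_top ≈ 1.67 m

γ = 1.025 × 9.81 = 10.05525 kN/m³.
A = 2.78 × 1.66 = 4.6148 m².
From F = γ·h_c·A, the centroid depth is h_c = 116/(10.05525 × 4.6148) = 2.49984 m.
The centroid lies 1.66/2 = 0.83 m below the top edge, so the top edge sits at h_top = 2.49984 − 0.83 = 1.66984 m below the surface.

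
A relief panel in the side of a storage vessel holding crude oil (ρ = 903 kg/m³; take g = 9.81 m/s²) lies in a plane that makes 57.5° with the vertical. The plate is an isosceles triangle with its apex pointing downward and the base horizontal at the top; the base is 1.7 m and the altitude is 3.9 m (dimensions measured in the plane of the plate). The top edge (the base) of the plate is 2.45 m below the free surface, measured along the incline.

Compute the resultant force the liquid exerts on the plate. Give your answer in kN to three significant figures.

F ≈ 59.2 kN

γ = ρg = 903 × 9.81 / 1000 = 8.85843 kN/m³.
The plate makes 57.5° with the vertical, i.e. θ = 90° − 57.5° = 32.5° to the horizontal. Measuring y along the incline from the free-surface line, vertical depth h = y·sinθ with sinθ = 0.537300.
With the apex down, the centroid sits h/3 = 3.9/3 = 1.3 m below the base (the top edge), so y_c = 2.45 + 1.3 = 3.75 m and h_c = 3.75 × 0.537300 = 2.01487 m.
A = ½ × 1.7 × 3.9 = 3.315 m².
Resultant F = γ·h_c·A = 8.85843 × 2.01487 × 3.315 = 59.1681 kN.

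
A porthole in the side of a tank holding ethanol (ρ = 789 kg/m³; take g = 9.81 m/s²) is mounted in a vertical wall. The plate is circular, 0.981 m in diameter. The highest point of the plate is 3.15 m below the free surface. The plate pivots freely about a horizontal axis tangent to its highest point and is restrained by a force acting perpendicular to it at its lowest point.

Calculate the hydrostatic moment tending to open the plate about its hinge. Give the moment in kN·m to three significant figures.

γ = ρg = 789 × 9.81 / 1000 = 7.74009 kN/m³.
The centroid is at the centre, 0.4905 m below the top of the plate, so the centroid depth is h_c = 3.15 + 0.4905 = 3.6405 m.
A = π(0.4905)² = 0.755837 m².
Resultant F = γ·h_c·A = 7.74009 × 3.6405 × 0.755837 = 21.2978 kN.
I_c = πr⁴/4 = π × 0.4905⁴/4 = 0.0454617 m⁴.
Centre of pressure: y_p = y_c + I_c/(y_c·A) = 3.6405 + 0.0454617/(3.6405 × 0.755837) = 3.6405 + 0.0165218 = 3.65702 m along the plane.
The resultant acts 0.4905 + 0.0165218 = 0.507022 m (along the plate) below the hinge at the top edge, so the moment about the hinge is M = F × 0.507022 = 21.2978 × 0.507022 = 10.7985 kN·m.

M ≈ 10.8 kN·m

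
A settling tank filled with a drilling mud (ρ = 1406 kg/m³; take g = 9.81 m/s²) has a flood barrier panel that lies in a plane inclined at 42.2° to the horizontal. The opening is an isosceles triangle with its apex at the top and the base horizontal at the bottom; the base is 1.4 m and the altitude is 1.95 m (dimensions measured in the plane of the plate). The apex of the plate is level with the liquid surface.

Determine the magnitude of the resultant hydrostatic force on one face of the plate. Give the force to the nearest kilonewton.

F ≈ 16 kN

γ = ρg = 1406 × 9.81 / 1000 = 13.79286 kN/m³.
Let θ = 42.2° be the plate's angle to the horizontal; measure y along the incline from where the plane meets the free surface. Vertical depth h = y·sinθ with sinθ = 0.671721.
With the apex up, the centroid sits 2h/3 = 2 × 1.95/3 = 1.3 m below the apex, so y_c = 1.3 m and h_c = 1.3 × 0.671721 = 0.873237 m.
A = ½ × 1.4 × 1.95 = 1.365 m².
Resultant F = γ·h_c·A = 13.79286 × 0.873237 × 1.365 = 16.4407 kN.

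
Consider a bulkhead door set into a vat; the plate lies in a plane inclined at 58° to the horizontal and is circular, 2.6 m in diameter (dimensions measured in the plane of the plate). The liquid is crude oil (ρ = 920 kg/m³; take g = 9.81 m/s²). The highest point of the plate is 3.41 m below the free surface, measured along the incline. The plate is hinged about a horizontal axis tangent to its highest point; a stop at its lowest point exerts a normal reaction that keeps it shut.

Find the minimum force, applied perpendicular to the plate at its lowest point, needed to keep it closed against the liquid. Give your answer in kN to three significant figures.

γ = ρg = 920 × 9.81 / 1000 = 9.0252 kN/m³.
Let θ = 58° be the plate's angle to the horizontal; measure y along the incline from where the plane meets the free surface. Vertical depth h = y·sinθ with sinθ = 0.848048.
The centroid is at the centre, 1.3 m below the top of the plate, so y_c = 3.41 + 1.3 = 4.71 m and h_c = 4.71 × 0.848048 = 3.99431 m.
A = π(1.3)² = 5.30929 m².
Resultant F = γ·h_c·A = 9.0252 × 3.99431 × 5.30929 = 191.397 kN.
I_c = πr⁴/4 = π × 1.3⁴/4 = 2.24318 m⁴.
Centre of pressure: y_p = y_c + I_c/(y_c·A) = 4.71 + 2.24318/(4.71 × 5.30929) = 4.71 + 0.089703 = 4.7997 m along the plane.
The resultant acts 1.3 + 0.089703 = 1.3897 m (along the plate) below the hinge at the top edge, so the moment about the hinge is M = F × 1.3897 = 191.397 × 1.3897 = 265.984 kN·m.
A normal force at the bottom, 2.6 m from the hinge, must supply this moment: P = 265.984/2.6 = 102.302 kN.

P ≈ 102 kN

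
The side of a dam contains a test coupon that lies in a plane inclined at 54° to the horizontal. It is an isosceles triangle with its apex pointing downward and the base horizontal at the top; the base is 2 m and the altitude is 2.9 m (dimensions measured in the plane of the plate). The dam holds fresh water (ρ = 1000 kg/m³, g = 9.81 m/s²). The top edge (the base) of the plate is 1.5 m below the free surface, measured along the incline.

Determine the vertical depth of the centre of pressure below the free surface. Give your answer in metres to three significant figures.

γ = ρg = 1000 × 9.81 = 9810 N/m³ = 9.81 kN/m³.
Let θ = 54° be the plate's angle to the horizontal; measure y along the incline from where the plane meets the free surface. Vertical depth h = y·sinθ with sinθ = 0.809017.
With the apex down, the centroid sits h/3 = 2.9/3 = 0.966667 m below the base (the top edge), so y_c = 1.5 + 0.966667 = 2.46667 m and h_c = 2.46667 × 0.809017 = 1.99558 m.
A = ½ × 2 × 2.9 = 2.9 m².
Resultant F = γ·h_c·A = 9.81 × 1.99558 × 2.9 = 56.7723 kN.
I_c = b·h³/36 = 2 × 2.9³/36 = 1.35494 m⁴.
Centre of pressure: y_p = y_c + I_c/(y_c·A) = 2.46667 + 1.35494/(2.46667 × 2.9) = 2.46667 + 0.189414 = 2.65608 m along the plane.
Vertically, h_p = y_p·sinθ = 2.65608 × 0.809017 = 2.14881 m.

h_p = 2.15 m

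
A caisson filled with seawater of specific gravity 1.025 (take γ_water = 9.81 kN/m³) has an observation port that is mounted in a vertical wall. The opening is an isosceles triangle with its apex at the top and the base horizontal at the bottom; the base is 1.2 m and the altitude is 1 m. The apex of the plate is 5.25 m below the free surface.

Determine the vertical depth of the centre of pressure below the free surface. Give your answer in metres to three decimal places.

γ = 1.025 × 9.81 = 10.05525 kN/m³.
With the apex up, the centroid sits 2h/3 = 2 × 1/3 = 0.666667 m below the apex, so the centroid depth is h_c = 5.25 + 0.666667 = 5.91667 m.
A = ½ × 1.2 × 1 = 0.6 m².
Resultant F = γ·h_c·A = 10.05525 × 5.91667 × 0.6 = 35.6962 kN.
I_c = b·h³/36 = 1.2 × 1³/36 = 0.0333333 m⁴.
Centre of pressure: y_p = y_c + I_c/(y_c·A) = 5.91667 + 0.0333333/(5.91667 × 0.6) = 5.91667 + 0.00938966 = 5.92606 m along the plane.

h_p = 5.926 m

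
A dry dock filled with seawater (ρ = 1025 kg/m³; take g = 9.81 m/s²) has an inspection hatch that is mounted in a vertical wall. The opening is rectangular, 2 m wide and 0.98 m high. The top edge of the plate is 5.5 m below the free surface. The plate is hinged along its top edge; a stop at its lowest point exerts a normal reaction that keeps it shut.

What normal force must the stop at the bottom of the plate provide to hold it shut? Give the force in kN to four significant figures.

γ = ρg = 1025 × 9.81 / 1000 = 10.05525 kN/m³.
The centroid lies 0.98/2 = 0.49 m below the top edge, so the centroid depth is h_c = 5.5 + 0.49 = 5.99 m.
A = 2 × 0.98 = 1.96 m².
Resultant F = γ·h_c·A = 10.05525 × 5.99 × 1.96 = 118.053 kN.
I_c = b·h³/12 = 2 × 0.98³/12 = 0.156865 m⁴.
Centre of pressure: y_p = y_c + I_c/(y_c·A) = 5.99 + 0.156865/(5.99 × 1.96) = 5.99 + 0.0133611 = 6.00336 m along the plane.
The resultant acts 0.49 + 0.0133611 = 0.503361 m (along the plate) below the hinge at the top edge, so the moment about the hinge is M = F × 0.503361 = 118.053 × 0.503361 = 59.4233 kN·m.
A normal force at the bottom, 0.98 m from the hinge, must supply this moment: P = 59.4233/0.98 = 60.636 kN.

P ≈ 60.64 kN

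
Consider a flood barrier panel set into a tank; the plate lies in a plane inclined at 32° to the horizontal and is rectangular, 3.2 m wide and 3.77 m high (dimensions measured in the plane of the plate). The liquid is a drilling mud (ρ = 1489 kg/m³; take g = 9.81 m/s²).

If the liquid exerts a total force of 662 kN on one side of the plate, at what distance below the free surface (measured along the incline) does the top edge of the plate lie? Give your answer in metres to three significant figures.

y_top ≈ 5.20 m

γ = ρg = 1489 × 9.81 / 1000 = 14.60709 kN/m³.
A = 3.2 × 3.77 = 12.064 m².
From F = γ·h_c·A, the centroid depth is h_c = 662/(14.60709 × 12.064) = 3.75667 m.
Let θ = 32° be the plate's angle to the horizontal; measure y along the incline from where the plane meets the free surface. Vertical depth h = y·sinθ with sinθ = 0.529919.
Along the incline, y_c = h_c/sinθ = 3.75667/0.529919 = 7.08914 m.
The centroid lies 3.77/2 = 1.885 m below the top edge, so the top edge sits at y_top = 7.08914 − 1.885 = 5.20414 m along the incline.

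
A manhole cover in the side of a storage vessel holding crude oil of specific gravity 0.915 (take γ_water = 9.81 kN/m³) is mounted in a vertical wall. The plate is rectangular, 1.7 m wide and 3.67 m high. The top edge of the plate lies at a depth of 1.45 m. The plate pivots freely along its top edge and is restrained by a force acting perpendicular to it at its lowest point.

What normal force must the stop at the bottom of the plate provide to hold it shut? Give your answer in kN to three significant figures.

γ = 0.915 × 9.81 = 8.97615 kN/m³.
The centroid lies 3.67/2 = 1.835 m below the top edge, so the centroid depth is h_c = 1.45 + 1.835 = 3.285 m.
A = 1.7 × 3.67 = 6.239 m².
Resultant F = γ·h_c·A = 8.97615 × 3.285 × 6.239 = 183.967 kN.
I_c = b·h³/12 = 1.7 × 3.67³/12 = 7.00271 m⁴.
Centre of pressure: y_p = y_c + I_c/(y_c·A) = 3.285 + 7.00271/(3.285 × 6.239) = 3.285 + 0.341677 = 3.62668 m along the plane.
The resultant acts 1.835 + 0.341677 = 2.17668 m (along the plate) below the hinge at the top edge, so the moment about the hinge is M = F × 2.17668 = 183.967 × 2.17668 = 400.437 kN·m.
A normal force at the bottom, 3.67 m from the hinge, must supply this moment: P = 400.437/3.67 = 109.111 kN.

P ≈ 109 kN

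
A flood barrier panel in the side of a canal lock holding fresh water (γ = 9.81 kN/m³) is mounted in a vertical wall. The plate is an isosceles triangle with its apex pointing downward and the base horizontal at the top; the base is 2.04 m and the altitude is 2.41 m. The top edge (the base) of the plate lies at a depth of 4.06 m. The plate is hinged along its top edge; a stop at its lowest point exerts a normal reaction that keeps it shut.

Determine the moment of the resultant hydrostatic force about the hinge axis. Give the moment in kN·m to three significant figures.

M ≈ 102 kN·m

γ = 9.81 kN/m³.
With the apex down, the centroid sits h/3 = 2.41/3 = 0.803333 m below the base (the top edge), so the centroid depth is h_c = 4.06 + 0.803333 = 4.86333 m.
A = ½ × 2.04 × 2.41 = 2.4582 m².
Resultant F = γ·h_c·A = 9.81 × 4.86333 × 2.4582 = 117.279 kN.
I_c = b·h³/36 = 2.04 × 2.41³/36 = 0.793193 m⁴.
Centre of pressure: y_p = y_c + I_c/(y_c·A) = 4.86333 + 0.793193/(4.86333 × 2.4582) = 4.86333 + 0.066348 = 4.92968 m along the plane.
The resultant acts 0.803333 + 0.066348 = 0.869681 m (along the plate) below the hinge at the top edge, so the moment about the hinge is M = F × 0.869681 = 117.279 × 0.869681 = 101.995 kN·m.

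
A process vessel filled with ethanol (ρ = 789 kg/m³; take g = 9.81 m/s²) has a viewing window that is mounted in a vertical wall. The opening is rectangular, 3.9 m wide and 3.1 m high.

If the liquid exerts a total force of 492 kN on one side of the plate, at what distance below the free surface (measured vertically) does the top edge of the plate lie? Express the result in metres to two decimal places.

γ = ρg = 789 × 9.81 / 1000 = 7.74009 kN/m³.
A = 3.9 × 3.1 = 12.09 m².
From F = γ·h_c·A, the centroid depth is h_c = 492/(7.74009 × 12.09) = 5.25766 m.
The centroid lies 3.1/2 = 1.55 m below the top edge, so the top edge sits at h_top = 5.25766 − 1.55 = 3.70766 m below the surface.

d_top ≈ 3.71 m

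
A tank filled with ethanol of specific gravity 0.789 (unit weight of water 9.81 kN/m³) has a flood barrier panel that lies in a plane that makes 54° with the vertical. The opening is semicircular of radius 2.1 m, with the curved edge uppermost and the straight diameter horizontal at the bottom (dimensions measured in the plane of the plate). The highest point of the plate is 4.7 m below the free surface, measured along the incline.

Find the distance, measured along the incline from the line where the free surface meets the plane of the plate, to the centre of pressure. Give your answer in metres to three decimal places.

γ = 0.789 × 9.81 = 7.74009 kN/m³.
The plate makes 54° with the vertical, i.e. θ = 90° − 54° = 36° to the horizontal. Measuring y along the incline from the free-surface line, vertical depth h = y·sinθ with sinθ = 0.587785.
The centroid lies 4r/(3π) = 0.891268 m above the diameter, so r − 4r/(3π) = 2.1 − 0.891268 = 1.20873 m below the topmost point, so y_c = 4.7 + 1.20873 = 5.90873 m and h_c = 5.90873 × 0.587785 = 3.47306 m.
A = πr²/2 = π × 2.1²/2 = 6.92721 m².
Resultant F = γ·h_c·A = 7.74009 × 3.47306 × 6.92721 = 186.216 kN.
I_c = (π/8 − 8/(9π))·r⁴ = 0.109757 × 2.1⁴ = 2.13457 m⁴.
Centre of pressure: y_p = y_c + I_c/(y_c·A) = 5.90873 + 2.13457/(5.90873 × 6.92721) = 5.90873 + 0.0521504 = 5.96088 m along the plane.

y_p = 5.961 m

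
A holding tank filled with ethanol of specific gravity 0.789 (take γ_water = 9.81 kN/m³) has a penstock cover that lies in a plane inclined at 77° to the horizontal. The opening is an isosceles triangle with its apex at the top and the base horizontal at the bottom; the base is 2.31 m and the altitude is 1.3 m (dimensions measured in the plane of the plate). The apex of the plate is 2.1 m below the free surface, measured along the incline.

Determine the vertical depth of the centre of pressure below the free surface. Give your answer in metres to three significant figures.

γ = 0.789 × 9.81 = 7.74009 kN/m³.
Let θ = 77° be the plate's angle to the horizontal; measure y along the incline from where the plane meets the free surface. Vertical depth h = y·sinθ with sinθ = 0.974370.
With the apex up, the centroid sits 2h/3 = 2 × 1.3/3 = 0.866667 m below the apex, so y_c = 2.1 + 0.866667 = 2.96667 m and h_c = 2.96667 × 0.974370 = 2.89063 m.
A = ½ × 2.31 × 1.3 = 1.5015 m².
Resultant F = γ·h_c·A = 7.74009 × 2.89063 × 1.5015 = 33.5942 kN.
I_c = b·h³/36 = 2.31 × 1.3³/36 = 0.140974 m⁴.
Centre of pressure: y_p = y_c + I_c/(y_c·A) = 2.96667 + 0.140974/(2.96667 × 1.5015) = 2.96667 + 0.0316479 = 2.99832 m along the plane.
Vertically, h_p = y_p·sinθ = 2.99832 × 0.974370 = 2.92147 m.

h_p = 2.92 m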